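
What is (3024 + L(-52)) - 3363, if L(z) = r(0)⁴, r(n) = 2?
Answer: -323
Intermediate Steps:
L(z) = 16 (L(z) = 2⁴ = 16)
(3024 + L(-52)) - 3363 = (3024 + 16) - 3363 = 3040 - 3363 = -323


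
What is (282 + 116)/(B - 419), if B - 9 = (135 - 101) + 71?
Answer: -398/305 ≈ -1.3049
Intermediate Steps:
B = 114 (B = 9 + ((135 - 101) + 71) = 9 + (34 + 71) = 9 + 105 = 114)
(282 + 116)/(B - 419) = (282 + 116)/(114 - 419) = 398/(-305) = 398*(-1/305) = -398/305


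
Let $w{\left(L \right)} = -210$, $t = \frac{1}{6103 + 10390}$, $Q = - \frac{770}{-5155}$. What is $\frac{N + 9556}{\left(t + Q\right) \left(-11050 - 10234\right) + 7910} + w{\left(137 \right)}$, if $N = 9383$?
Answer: $- \frac{5522208402881}{26807411626} \approx -206.0$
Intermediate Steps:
$Q = \frac{154}{1031}$ ($Q = \left(-770\right) \left(- \frac{1}{5155}\right) = \frac{154}{1031} \approx 0.14937$)
$t = \frac{1}{16493} \approx 6.0632 \cdot 10^{-5}$
$\frac{N + 9556}{\left(t + Q\right) \left(-11050 - 10234\right) + 7910} + w{\left(137 \right)} = \frac{9383 + 9556}{\left(\frac{1}{16493} + \frac{154}{1031}\right) \left(-11050 - 10234\right) + 7910} - 210 = \frac{18939}{\frac{2540953}{17004283} \left(-21284\right) + 7910} - 210 = \frac{18939}{- \frac{54081643652}{17004283} + 7910} - 210 = \frac{18939}{\frac{80422234878}{17004283}} - 210 = 18939 \cdot \frac{17004283}{80422234878} - 210 = \frac{107348038579}{26807411626} - 210 = - \frac{5522208402881}{26807411626}$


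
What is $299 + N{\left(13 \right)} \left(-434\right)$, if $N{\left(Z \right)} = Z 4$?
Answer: $-22269$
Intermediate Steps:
$N{\left(Z \right)} = 4 Z$
$299 + N{\left(13 \right)} \left(-434\right) = 299 + 4 \cdot 13 \left(-434\right) = 299 + 52 \left(-434\right) = 299 - 22568 = -22269$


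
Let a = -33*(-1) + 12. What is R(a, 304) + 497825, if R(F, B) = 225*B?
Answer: 566225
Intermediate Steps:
a = 45 (a = -11*(-3) + 12 = 33 + 12 = 45)
R(a, 304) + 497825 = 225*304 + 497825 = 68400 + 497825 = 566225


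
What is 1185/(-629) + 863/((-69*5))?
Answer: -951652/217005 ≈ -4.3854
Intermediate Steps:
1185/(-629) + 863/((-69*5)) = 1185*(-1/629) + 863/(-345) = -1185/629 + 863*(-1/345) = -1185/629 - 863/345 = -951652/217005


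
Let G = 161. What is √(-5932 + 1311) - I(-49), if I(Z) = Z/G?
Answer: 7/23 + I*√4621 ≈ 0.30435 + 67.978*I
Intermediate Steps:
I(Z) = Z/161
√(-5932 + 1311) - I(-49) = √(-5932 + 1311) - (-49)/161 = √(-4621) - 1*(-7/23) = I*√4621 + 7/23 = 7/23 + I*√4621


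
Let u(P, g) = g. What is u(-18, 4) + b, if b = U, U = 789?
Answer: 793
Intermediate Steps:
b = 789
u(-18, 4) + b = 4 + 789 = 793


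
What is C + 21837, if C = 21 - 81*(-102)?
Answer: 30120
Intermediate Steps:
C = 8283 (C = 21 + 8262 = 8283)
C + 21837 = 8283 + 21837 = 30120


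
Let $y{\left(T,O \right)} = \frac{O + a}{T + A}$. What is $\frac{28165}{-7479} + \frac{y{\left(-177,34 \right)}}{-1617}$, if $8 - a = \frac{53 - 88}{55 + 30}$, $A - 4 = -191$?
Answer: $- \frac{13419689761}{3563564004} \approx -3.7658$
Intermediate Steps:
$A = -187$ ($A = 4 - 191 = -187$)
$a = \frac{143}{17}$ ($a = 8 - \frac{53 - 88}{55 + 30} = 8 - - \frac{35}{85} = 8 - \left(-35\right) \frac{1}{85} = 8 - - \frac{7}{17} = 8 + \frac{7}{17} = \frac{143}{17} \approx 8.4118$)
$y{\left(T,O \right)} = \frac{\frac{143}{17} + O}{-187 + T}$ ($y{\left(T,O \right)} = \frac{O + \frac{143}{17}}{T - 187} = \frac{\frac{143}{17} + O}{-187 + T}$)
$\frac{28165}{-7479} + \frac{y{\left(-177,34 \right)}}{-1617} = \frac{28165}{-7479} + \frac{\frac{1}{-187 - 177} \left(\frac{143}{17} + 34\right)}{-1617} = 28165 \left(- \frac{1}{7479}\right) + \frac{1}{-364} \cdot \frac{721}{17} \left(- \frac{1}{1617}\right) = - \frac{28165}{7479} + \left(- \frac{1}{364}\right) \frac{721}{17} \left(- \frac{1}{1617}\right) = - \frac{28165}{7479} - - \frac{103}{1429428} = - \frac{28165}{7479} + \frac{103}{1429428} = - \frac{13419689761}{3563564004}$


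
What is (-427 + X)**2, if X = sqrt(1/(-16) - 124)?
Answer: (1708 - I*sqrt(1985))**2/16 ≈ 1.8221e+5 - 9512.1*I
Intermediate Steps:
X = I*sqrt(1985)/4 (X = sqrt(-1/16 - 124) = sqrt(-1985/16) = I*sqrt(1985)/4 ≈ 11.138*I)
(-427 + X)**2 = (-427 + I*sqrt(1985)/4)**2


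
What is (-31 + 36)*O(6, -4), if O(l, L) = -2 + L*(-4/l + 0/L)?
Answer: 10/3 ≈ 3.3333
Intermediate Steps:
O(l, L) = -2 - 4*L/l (O(l, L) = -2 + L*(-4/l + 0) = -2 + L*(-4/l) = -2 - 4*L/l)
(-31 + 36)*O(6, -4) = (-31 + 36)*(-2 - 4*(-4)/6) = 5*(-2 - 4*(-4)*1/6) = 5*(-2 + 8/3) = 5*(2/3) = 10/3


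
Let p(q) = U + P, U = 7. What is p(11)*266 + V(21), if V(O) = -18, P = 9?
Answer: 4238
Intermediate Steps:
p(q) = 16 (p(q) = 7 + 9 = 16)
p(11)*266 + V(21) = 16*266 - 18 = 4256 - 18 = 4238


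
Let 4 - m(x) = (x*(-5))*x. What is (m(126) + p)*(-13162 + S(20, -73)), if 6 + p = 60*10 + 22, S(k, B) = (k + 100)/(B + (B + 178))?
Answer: -1052660000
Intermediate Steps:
S(k, B) = (100 + k)/(178 + 2*B) (S(k, B) = (100 + k)/(B + (178 + B)) = (100 + k)/(178 + 2*B))
p = 616 (p = -6 + (60*10 + 22) = -6 + (600 + 22) = -6 + 622 = 616)
m(x) = 4 + 5*x² (m(x) = 4 - x*(-5)*x = 4 - (-5*x)*x = 4 - (-5)*x² = 4 + 5*x²)
(m(126) + p)*(-13162 + S(20, -73)) = ((4 + 5*126²) + 616)*(-13162 + (100 + 20)/(2*(89 - 73))) = ((4 + 5*15876) + 616)*(-13162 + (½)*120/16) = ((4 + 79380) + 616)*(-13162 + (½)*(1/16)*120) = (79384 + 616)*(-13162 + 15/4) = 80000*(-52633/4) = -1052660000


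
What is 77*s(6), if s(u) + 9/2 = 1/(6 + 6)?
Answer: -4081/12 ≈ -340.08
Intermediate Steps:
s(u) = -53/12 (s(u) = -9/2 + 1/(6 + 6) = -9/2 + 1/12 = -53/12)
77*s(6) = 77*(-53/12) = -4081/12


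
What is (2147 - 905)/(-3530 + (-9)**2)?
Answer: -1242/3449 ≈ -0.36010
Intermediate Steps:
(2147 - 905)/(-3530 + (-9)**2) = 1242/(-3530 + 81) = 1242/(-3449) = 1242*(-1/3449) = -1242/3449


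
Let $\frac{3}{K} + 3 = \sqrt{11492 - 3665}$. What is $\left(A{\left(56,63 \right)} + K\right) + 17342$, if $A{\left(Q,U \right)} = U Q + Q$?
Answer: $\frac{54533159}{2606} + \frac{\sqrt{7827}}{2606} \approx 20926.0$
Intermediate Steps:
$A{\left(Q,U \right)} = Q + Q U$ ($A{\left(Q,U \right)} = Q U + Q = Q + Q U$)
$K = \frac{3}{-3 + \sqrt{7827}}$ ($K = \frac{3}{-3 + \sqrt{11492 - 3665}} = \frac{3}{-3 + \sqrt{7827}} \approx 0.0351$)
$\left(A{\left(56,63 \right)} + K\right) + 17342 = \left(56 \left(1 + 63\right) + \left(\frac{3}{2606} + \frac{\sqrt{7827}}{2606}\right)\right) + 17342 = \left(56 \cdot 64 + \left(\frac{3}{2606} + \frac{\sqrt{7827}}{2606}\right)\right) + 17342 = \left(3584 + \left(\frac{3}{2606} + \frac{\sqrt{7827}}{2606}\right)\right) + 17342 = \left(\frac{9339907}{2606} + \frac{\sqrt{7827}}{2606}\right) + 17342 = \frac{54533159}{2606} + \frac{\sqrt{7827}}{2606}$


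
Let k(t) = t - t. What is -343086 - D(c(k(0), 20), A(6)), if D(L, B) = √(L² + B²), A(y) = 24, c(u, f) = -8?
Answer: -343086 - 8*√10 ≈ -3.4311e+5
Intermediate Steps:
k(t) = 0
D(L, B) = √(B² + L²)
-343086 - D(c(k(0), 20), A(6)) = -343086 - √(24² + (-8)²) = -343086 - √(576 + 64) = -343086 - √640 = -343086 - 8*√10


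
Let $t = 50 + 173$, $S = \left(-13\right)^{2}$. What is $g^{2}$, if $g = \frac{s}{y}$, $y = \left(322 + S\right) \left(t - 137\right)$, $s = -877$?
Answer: $\frac{769129}{1783035076} \approx 0.00043136$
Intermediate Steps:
$S = 169$
$t = 223$
$y = 42226$ ($y = \left(322 + 169\right) \left(223 - 137\right) = 491 \cdot 86 = 42226$)
$g = - \frac{877}{42226} \approx -0.020769$
$g^{2} = \left(- \frac{877}{42226}\right)^{2} = \frac{769129}{1783035076}$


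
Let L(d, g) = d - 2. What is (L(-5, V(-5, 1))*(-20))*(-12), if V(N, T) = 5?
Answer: -1680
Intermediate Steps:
L(d, g) = -2 + d
(L(-5, V(-5, 1))*(-20))*(-12) = ((-2 - 5)*(-20))*(-12) = -7*(-20)*(-12) = 140*(-12) = -1680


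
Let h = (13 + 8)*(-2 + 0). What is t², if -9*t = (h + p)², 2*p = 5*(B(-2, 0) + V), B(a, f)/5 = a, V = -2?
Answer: 331776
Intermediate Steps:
B(a, f) = 5*a
h = -42 (h = 21*(-2) = -42)
p = -30 (p = (5*(5*(-2) - 2))/2 = (5*(-10 - 2))/2 = (5*(-12))/2 = (½)*(-60) = -30)
t = -576 (t = -(-42 - 30)²/9 = -⅑*(-72)² = -⅑*5184 = -576)
t² = (-576)² = 331776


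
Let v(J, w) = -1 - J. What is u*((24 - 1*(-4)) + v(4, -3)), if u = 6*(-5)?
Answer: -690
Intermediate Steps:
u = -30
u*((24 - 1*(-4)) + v(4, -3)) = -30*((24 - 1*(-4)) + (-1 - 1*4)) = -30*((24 + 4) + (-1 - 4)) = -30*(28 - 5) = -30*23 = -690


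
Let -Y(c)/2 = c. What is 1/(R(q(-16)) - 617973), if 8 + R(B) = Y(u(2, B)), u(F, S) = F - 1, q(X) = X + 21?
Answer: -1/617983 ≈ -1.6182e-6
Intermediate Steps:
q(X) = 21 + X
u(F, S) = -1 + F
Y(c) = -2*c
R(B) = -10 (R(B) = -8 - 2*(-1 + 2) = -8 - 2*1 = -8 - 2 = -10)
1/(R(q(-16)) - 617973) = 1/(-10 - 617973) = 1/(-617983) = -1/617983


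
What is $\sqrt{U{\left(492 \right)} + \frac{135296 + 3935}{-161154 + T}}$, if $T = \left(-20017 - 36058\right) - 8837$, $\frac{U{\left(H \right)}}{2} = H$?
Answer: $\frac{\sqrt{50256667579058}}{226066} \approx 31.359$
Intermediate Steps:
$U{\left(H \right)} = 2 H$
$T = -64912$ ($T = -56075 - 8837 = -64912$)
$\sqrt{U{\left(492 \right)} + \frac{135296 + 3935}{-161154 + T}} = \sqrt{2 \cdot 492 + \frac{135296 + 3935}{-161154 - 64912}} = \sqrt{984 + \frac{139231}{-226066}} = \sqrt{984 + 139231 \left(- \frac{1}{226066}\right)} = \sqrt{984 - \frac{139231}{226066}} = \sqrt{\frac{222309713}{226066}} = \frac{\sqrt{50256667579058}}{226066}$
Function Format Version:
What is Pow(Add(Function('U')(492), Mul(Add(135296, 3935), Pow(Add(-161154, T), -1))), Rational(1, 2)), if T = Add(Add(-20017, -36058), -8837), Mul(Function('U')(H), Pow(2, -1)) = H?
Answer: Mul(Rational(1, 226066), Pow(50256667579058, Rational(1, 2))) ≈ 31.359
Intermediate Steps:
Function('U')(H) = Mul(2, H)
T = -64912 (T = Add(-56075, -8837) = -64912)
Pow(Add(Function('U')(492), Mul(Add(135296, 3935), Pow(Add(-161154, T), -1))), Rational(1, 2)) = Pow(Add(Mul(2, 492), Mul(Add(135296, 3935), Pow(Add(-161154, -64912), -1))), Rational(1, 2)) = Pow(Add(984, Mul(139231, Pow(-226066, -1))), Rational(1, 2)) = Pow(Add(984, Mul(139231, Rational(-1, 226066))), Rational(1, 2)) = Pow(Add(984, Rational(-139231, 226066)), Rational(1, 2)) = Pow(Rational(222309713, 226066), Rational(1, 2)) = Mul(Rational(1, 226066), Pow(50256667579058, Rational(1, 2)))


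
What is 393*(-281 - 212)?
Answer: -193749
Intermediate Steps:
393*(-281 - 212) = 393*(-493) = -193749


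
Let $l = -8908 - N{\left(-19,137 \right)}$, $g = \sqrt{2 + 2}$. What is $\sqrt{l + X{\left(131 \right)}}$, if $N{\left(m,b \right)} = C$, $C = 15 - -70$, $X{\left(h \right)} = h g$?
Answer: $i \sqrt{8731} \approx 93.44 i$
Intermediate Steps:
$g = 2$ ($g = \sqrt{4} = 2$)
$X{\left(h \right)} = 2 h$ ($X{\left(h \right)} = h 2 = 2 h$)
$C = 85$ ($C = 15 + 70 = 85$)
$N{\left(m,b \right)} = 85$
$l = -8993$ ($l = -8908 - 85 = -8993$)
$\sqrt{l + X{\left(131 \right)}} = \sqrt{-8993 + 2 \cdot 131} = \sqrt{-8993 + 262} = \sqrt{-8731} = i \sqrt{8731}$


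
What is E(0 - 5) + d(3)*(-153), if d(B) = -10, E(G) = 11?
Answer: 1541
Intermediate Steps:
E(0 - 5) + d(3)*(-153) = 11 - 10*(-153) = 11 + 1530 = 1541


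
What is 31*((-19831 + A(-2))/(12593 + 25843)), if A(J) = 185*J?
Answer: -626231/38436 ≈ -16.293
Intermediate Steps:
31*((-19831 + A(-2))/(12593 + 25843)) = 31*((-19831 + 185*(-2))/(12593 + 25843)) = 31*((-19831 - 370)/38436) = 31*(-20201*1/38436) = 31*(-20201/38436) = -626231/38436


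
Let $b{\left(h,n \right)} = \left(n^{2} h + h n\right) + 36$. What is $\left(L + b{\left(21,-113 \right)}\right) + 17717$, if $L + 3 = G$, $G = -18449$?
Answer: $265077$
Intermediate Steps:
$b{\left(h,n \right)} = 36 + h n + h n^{2}$ ($b{\left(h,n \right)} = \left(h n^{2} + h n\right) + 36 = \left(h n + h n^{2}\right) + 36 = 36 + h n + h n^{2}$)
$L = -18452$ ($L = -3 - 18449 = -18452$)
$\left(L + b{\left(21,-113 \right)}\right) + 17717 = \left(-18452 + \left(36 + 21 \left(-113\right) + 21 \left(-113\right)^{2}\right)\right) + 17717 = \left(-18452 + \left(36 - 2373 + 21 \cdot 12769\right)\right) + 17717 = \left(-18452 + \left(36 - 2373 + 268149\right)\right) + 17717 = \left(-18452 + 265812\right) + 17717 = 247360 + 17717 = 265077$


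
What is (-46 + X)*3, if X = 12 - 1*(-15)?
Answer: -57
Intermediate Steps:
X = 27 (X = 12 + 15 = 27)
(-46 + X)*3 = (-46 + 27)*3 = -19*3 = -57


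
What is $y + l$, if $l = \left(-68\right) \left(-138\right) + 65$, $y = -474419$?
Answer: $-464970$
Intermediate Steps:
$l = 9449$ ($l = 9384 + 65 = 9449$)
$y + l = -474419 + 9449 = -464970$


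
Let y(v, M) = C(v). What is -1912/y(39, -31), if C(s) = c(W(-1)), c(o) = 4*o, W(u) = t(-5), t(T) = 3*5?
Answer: -478/15 ≈ -31.867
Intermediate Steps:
t(T) = 15
W(u) = 15
C(s) = 60 (C(s) = 4*15 = 60)
y(v, M) = 60
-1912/y(39, -31) = -1912/60 = -1912*1/60 = -478/15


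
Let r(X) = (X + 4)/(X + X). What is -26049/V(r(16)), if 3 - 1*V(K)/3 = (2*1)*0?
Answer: -8683/3 ≈ -2894.3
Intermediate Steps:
r(X) = (4 + X)/(2*X) (r(X) = (4 + X)/((2*X)) = (4 + X)*(1/(2*X)) = (4 + X)/(2*X))
V(K) = 9 (V(K) = 9 - 3*2*1*0 = 9 - 6*0 = 9 - 3*0 = 9 + 0 = 9)
-26049/V(r(16)) = -26049/9 = -26049*⅑ = -8683/3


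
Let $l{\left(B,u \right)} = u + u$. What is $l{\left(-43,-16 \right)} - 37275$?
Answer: $-37307$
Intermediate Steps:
$l{\left(B,u \right)} = 2 u$
$l{\left(-43,-16 \right)} - 37275 = 2 \left(-16\right) - 37275 = -32 - 37275 = -37307$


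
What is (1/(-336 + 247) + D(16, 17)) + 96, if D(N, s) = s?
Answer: 10056/89 ≈ 112.99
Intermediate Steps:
(1/(-336 + 247) + D(16, 17)) + 96 = (1/(-336 + 247) + 17) + 96 = (1/(-89) + 17) + 96 = (-1/89 + 17) + 96 = 1512/89 + 96 = 10056/89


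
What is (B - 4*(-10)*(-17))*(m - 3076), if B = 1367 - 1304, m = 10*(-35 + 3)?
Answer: 2095332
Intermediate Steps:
m = -320 (m = 10*(-32) = -320)
B = 63
(B - 4*(-10)*(-17))*(m - 3076) = (63 - 4*(-10)*(-17))*(-320 - 3076) = (63 + 40*(-17))*(-3396) = (63 - 680)*(-3396) = -617*(-3396) = 2095332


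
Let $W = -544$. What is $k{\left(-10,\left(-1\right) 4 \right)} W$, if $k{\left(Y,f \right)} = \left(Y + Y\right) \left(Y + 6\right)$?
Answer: $-43520$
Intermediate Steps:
$k{\left(Y,f \right)} = 2 Y \left(6 + Y\right)$
$k{\left(-10,\left(-1\right) 4 \right)} W = 2 \left(-10\right) \left(6 - 10\right) \left(-544\right) = 2 \left(-10\right) \left(-4\right) \left(-544\right) = 80 \left(-544\right) = -43520$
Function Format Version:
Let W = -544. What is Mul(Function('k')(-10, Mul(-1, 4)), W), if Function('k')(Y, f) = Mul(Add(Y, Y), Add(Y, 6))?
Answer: -43520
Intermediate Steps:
Function('k')(Y, f) = Mul(2, Y, Add(6, Y)) (Function('k')(Y, f) = Mul(Mul(2, Y), Add(6, Y)) = Mul(2, Y, Add(6, Y)))
Mul(Function('k')(-10, Mul(-1, 4)), W) = Mul(Mul(2, -10, Add(6, -10)), -544) = Mul(Mul(2, -10, -4), -544) = Mul(80, -544) = -43520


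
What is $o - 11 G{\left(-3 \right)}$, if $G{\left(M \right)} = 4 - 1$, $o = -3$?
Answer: $-36$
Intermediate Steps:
$G{\left(M \right)} = 3$
$o - 11 G{\left(-3 \right)} = -3 - 33 = -36$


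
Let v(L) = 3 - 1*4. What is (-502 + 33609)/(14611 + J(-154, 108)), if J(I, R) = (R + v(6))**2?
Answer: 33107/26060 ≈ 1.2704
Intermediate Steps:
v(L) = -1 (v(L) = 3 - 4 = -1)
J(I, R) = (-1 + R)**2 (J(I, R) = (R - 1)**2 = (-1 + R)**2)
(-502 + 33609)/(14611 + J(-154, 108)) = (-502 + 33609)/(14611 + (-1 + 108)**2) = 33107/(14611 + 107**2) = 33107/(14611 + 11449) = 33107/26060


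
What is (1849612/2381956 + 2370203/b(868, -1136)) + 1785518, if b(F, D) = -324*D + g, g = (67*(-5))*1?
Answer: 390991767818973212/218978574481 ≈ 1.7855e+6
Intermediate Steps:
g = -335 (g = -335*1 = -335)
b(F, D) = -335 - 324*D (b(F, D) = -324*D - 335 = -335 - 324*D)
(1849612/2381956 + 2370203/b(868, -1136)) + 1785518 = (1849612/2381956 + 2370203/(-335 - 324*(-1136))) + 1785518 = (1849612*(1/2381956) + 2370203/(-335 + 368064)) + 1785518 = (462403/595489 + 2370203/367729) + 1785518 = 1581468807054/218978574481 + 1785518 = 390991767818973212/218978574481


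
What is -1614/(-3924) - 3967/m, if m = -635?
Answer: 2765233/415290 ≈ 6.6586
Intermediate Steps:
-1614/(-3924) - 3967/m = -1614/(-3924) - 3967/(-635) = -1614*(-1/3924) - 3967*(-1/635) = 269/654 + 3967/635 = 2765233/415290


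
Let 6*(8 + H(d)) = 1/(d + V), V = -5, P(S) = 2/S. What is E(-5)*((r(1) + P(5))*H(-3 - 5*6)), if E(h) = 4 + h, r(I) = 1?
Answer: 2555/228 ≈ 11.206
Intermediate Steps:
H(d) = -8 + 1/(6*(-5 + d)) (H(d) = -8 + 1/(6*(d - 5)) = -8 + 1/(6*(-5 + d)))
E(-5)*((r(1) + P(5))*H(-3 - 5*6)) = (4 - 5)*((1 + 2/5)*((241 - 48*(-3 - 5*6))/(6*(-5 + (-3 - 5*6))))) = -(1 + 2*(⅕))*(241 - 48*(-3 - 30))/(6*(-5 + (-3 - 30))) = -(1 + ⅖)*(241 - 48*(-33))/(6*(-5 - 33)) = -7*(⅙)*(241 + 1584)/(-38)/5 = -7*(⅙)*(-1/38)*1825/5 = -7*(-1825)/(5*228) = -1*(-2555/228) = 2555/228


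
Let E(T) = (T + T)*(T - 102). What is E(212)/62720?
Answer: 583/784 ≈ 0.74362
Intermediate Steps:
E(T) = 2*T*(-102 + T) (E(T) = (2*T)*(-102 + T) = 2*T*(-102 + T))
E(212)/62720 = (2*212*(-102 + 212))/62720 = (2*212*110)*(1/62720) = 46640*(1/62720) = 583/784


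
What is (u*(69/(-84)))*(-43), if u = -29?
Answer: -28681/28 ≈ -1024.3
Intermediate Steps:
(u*(69/(-84)))*(-43) = -2001/(-84)*(-43) = -2001*(-1)/84*(-43) = -29*(-23/28)*(-43) = (667/28)*(-43) = -28681/28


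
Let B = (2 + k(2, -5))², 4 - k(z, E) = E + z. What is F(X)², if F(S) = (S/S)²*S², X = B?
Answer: 43046721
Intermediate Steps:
k(z, E) = 4 - E - z (k(z, E) = 4 - (E + z) = 4 + (-E - z) = 4 - E - z)
B = 81 (B = (2 + (4 - 1*(-5) - 1*2))² = (2 + (4 + 5 - 2))² = (2 + 7)² = 9² = 81)
X = 81
F(S) = S² (F(S) = 1²*S² = 1*S² = S²)
F(X)² = (81²)² = 6561² = 43046721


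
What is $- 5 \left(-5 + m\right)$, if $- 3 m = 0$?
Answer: $25$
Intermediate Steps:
$m = 0$ ($m = \left(- \frac{1}{3}\right) 0 = 0$)
$- 5 \left(-5 + m\right) = - 5 \left(-5 + 0\right) = \left(-5\right) \left(-5\right) = 25$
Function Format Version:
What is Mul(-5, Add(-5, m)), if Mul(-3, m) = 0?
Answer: 25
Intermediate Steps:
m = 0 (m = Mul(Rational(-1, 3), 0) = 0)
Mul(-5, Add(-5, m)) = Mul(-5, Add(-5, 0)) = Mul(-5, -5) = 25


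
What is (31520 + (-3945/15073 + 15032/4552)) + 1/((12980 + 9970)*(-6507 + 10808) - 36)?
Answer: 26686525906752554165/846572076613818 ≈ 31523.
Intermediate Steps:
(31520 + (-3945/15073 + 15032/4552)) + 1/((12980 + 9970)*(-6507 + 10808) - 36) = (31520 + (-3945*1/15073 + 15032*(1/4552))) + 1/(22950*4301 - 36) = (31520 + (-3945/15073 + 1879/569)) + 1/(98707950 - 36) = (31520 + 26077462/8576537) + 1/98707914 = 270358523702/8576537 + 1/98707914 = 26686525906752554165/846572076613818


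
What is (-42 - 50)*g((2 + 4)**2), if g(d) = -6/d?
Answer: 46/3 ≈ 15.333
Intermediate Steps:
(-42 - 50)*g((2 + 4)**2) = (-42 - 50)*(-6/(2 + 4)**2) = -(-552)/(6**2) = -(-552)/36 = -92*(-1/6) = 46/3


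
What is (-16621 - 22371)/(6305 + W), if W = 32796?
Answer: -38992/39101 ≈ -0.99721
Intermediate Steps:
(-16621 - 22371)/(6305 + W) = (-16621 - 22371)/(6305 + 32796) = -38992/39101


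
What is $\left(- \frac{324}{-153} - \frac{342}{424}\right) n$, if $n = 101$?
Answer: $\frac{477225}{3604} \approx 132.42$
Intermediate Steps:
$\left(- \frac{324}{-153} - \frac{342}{424}\right) n = \left(- \frac{324}{-153} - \frac{342}{424}\right) 101 = \left(\left(-324\right) \left(- \frac{1}{153}\right) - \frac{171}{212}\right) 101 = \left(\frac{36}{17} - \frac{171}{212}\right) 101 = \frac{4725}{3604} \cdot 101 = \frac{477225}{3604}$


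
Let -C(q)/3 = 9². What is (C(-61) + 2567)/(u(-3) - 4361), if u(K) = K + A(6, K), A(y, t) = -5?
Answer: -2324/4369 ≈ -0.53193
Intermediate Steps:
C(q) = -243 (C(q) = -3*9² = -3*81 = -243)
u(K) = -5 + K (u(K) = K - 5 = -5 + K)
(C(-61) + 2567)/(u(-3) - 4361) = (-243 + 2567)/((-5 - 3) - 4361) = 2324/(-8 - 4361) = 2324/(-4369) = 2324*(-1/4369) = -2324/4369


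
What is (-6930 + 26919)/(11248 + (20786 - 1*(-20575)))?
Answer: 19989/52609 ≈ 0.37995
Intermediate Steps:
(-6930 + 26919)/(11248 + (20786 - 1*(-20575))) = 19989/(11248 + (20786 + 20575)) = 19989/(11248 + 41361) = 19989/52609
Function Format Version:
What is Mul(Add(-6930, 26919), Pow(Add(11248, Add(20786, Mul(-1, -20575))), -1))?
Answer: Rational(19989, 52609) ≈ 0.37995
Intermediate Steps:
Mul(Add(-6930, 26919), Pow(Add(11248, Add(20786, Mul(-1, -20575))), -1)) = Mul(19989, Pow(Add(11248, Add(20786, 20575)), -1)) = Mul(19989, Pow(Add(11248, 41361), -1)) = Mul(19989, Pow(52609, -1)) = Mul(19989, Rational(1, 52609)) = Rational(19989, 52609)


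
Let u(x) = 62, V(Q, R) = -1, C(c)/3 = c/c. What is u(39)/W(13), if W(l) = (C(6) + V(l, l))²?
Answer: 31/2 ≈ 15.500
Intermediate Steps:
C(c) = 3 (C(c) = 3*(c/c) = 3*1 = 3)
W(l) = 4 (W(l) = (3 - 1)² = 2² = 4)
u(39)/W(13) = 62/4 = 62*(¼) = 31/2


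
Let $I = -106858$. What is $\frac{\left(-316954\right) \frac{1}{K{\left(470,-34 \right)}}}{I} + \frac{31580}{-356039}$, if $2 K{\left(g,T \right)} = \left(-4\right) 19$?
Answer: $- \frac{120540929763}{722866693778} \approx -0.16675$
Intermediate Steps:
$K{\left(g,T \right)} = -38$ ($K{\left(g,T \right)} = \frac{\left(-4\right) 19}{2} = \frac{1}{2} \left(-76\right) = -38$)
$\frac{\left(-316954\right) \frac{1}{K{\left(470,-34 \right)}}}{I} + \frac{31580}{-356039} = \frac{\left(-316954\right) \frac{1}{-38}}{-106858} + \frac{31580}{-356039} = \left(-316954\right) \left(- \frac{1}{38}\right) \left(- \frac{1}{106858}\right) + 31580 \left(- \frac{1}{356039}\right) = \frac{158477}{19} \left(- \frac{1}{106858}\right) - \frac{31580}{356039} = - \frac{158477}{2030302} - \frac{31580}{356039} = - \frac{120540929763}{722866693778}$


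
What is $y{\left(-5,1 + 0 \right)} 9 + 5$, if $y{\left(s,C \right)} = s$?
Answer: $-40$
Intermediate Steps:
$y{\left(-5,1 + 0 \right)} 9 + 5 = \left(-5\right) 9 + 5 = -45 + 5 = -40$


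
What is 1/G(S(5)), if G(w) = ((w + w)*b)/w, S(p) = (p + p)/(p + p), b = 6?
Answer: 1/12 ≈ 0.083333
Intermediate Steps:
S(p) = 1 (S(p) = (2*p)/((2*p)) = (2*p)*(1/(2*p)) = 1)
G(w) = 12 (G(w) = ((w + w)*6)/w = ((2*w)*6)/w = (12*w)/w = 12)
1/G(S(5)) = 1/12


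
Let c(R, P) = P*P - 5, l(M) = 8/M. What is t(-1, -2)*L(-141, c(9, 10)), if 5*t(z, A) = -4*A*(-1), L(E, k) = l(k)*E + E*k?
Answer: 10189224/475 ≈ 21451.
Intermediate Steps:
c(R, P) = -5 + P**2 (c(R, P) = P**2 - 5 = -5 + P**2)
L(E, k) = E*k + 8*E/k (L(E, k) = (8/k)*E + E*k = 8*E/k + E*k = E*k + 8*E/k)
t(z, A) = 4*A/5 (t(z, A) = (-4*A*(-1))/5 = (4*A)/5 = 4*A/5)
t(-1, -2)*L(-141, c(9, 10)) = ((4/5)*(-2))*(-141*(8 + (-5 + 10**2)**2)/(-5 + 10**2)) = -(-1128)*(8 + (-5 + 100)**2)/(5*(-5 + 100)) = -(-1128)*(8 + 95**2)/(5*95) = -(-1128)*(8 + 9025)/(5*95) = -(-1128)*9033/(5*95) = -8/5*(-1273653/95) = 10189224/475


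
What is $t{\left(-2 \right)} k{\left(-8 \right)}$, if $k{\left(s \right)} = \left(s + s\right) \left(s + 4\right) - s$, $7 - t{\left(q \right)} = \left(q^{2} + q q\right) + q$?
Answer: $72$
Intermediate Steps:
$t{\left(q \right)} = 7 - q - 2 q^{2}$ ($t{\left(q \right)} = 7 - \left(\left(q^{2} + q q\right) + q\right) = 7 - \left(\left(q^{2} + q^{2}\right) + q\right) = 7 - \left(2 q^{2} + q\right) = 7 - \left(q + 2 q^{2}\right) = 7 - q - 2 q^{2}$)
$k{\left(s \right)} = - s + 2 s \left(4 + s\right)$ ($k{\left(s \right)} = 2 s \left(4 + s\right) - s = - s + 2 s \left(4 + s\right)$)
$t{\left(-2 \right)} k{\left(-8 \right)} = \left(7 - -2 - 2 \left(-2\right)^{2}\right) \left(- 8 \left(7 + 2 \left(-8\right)\right)\right) = \left(7 + 2 - 8\right) \left(- 8 \left(7 - 16\right)\right) = \left(7 + 2 - 8\right) \left(\left(-8\right) \left(-9\right)\right) = 1 \cdot 72 = 72$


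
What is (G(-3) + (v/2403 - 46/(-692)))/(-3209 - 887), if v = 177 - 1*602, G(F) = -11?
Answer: 9237599/3405570048 ≈ 0.0027125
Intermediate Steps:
v = -425 (v = 177 - 602 = -425)
(G(-3) + (v/2403 - 46/(-692)))/(-3209 - 887) = (-11 + (-425/2403 - 46/(-692)))/(-3209 - 887) = (-11 + (-425*1/2403 - 46*(-1/692)))/(-4096) = (-11 + (-425/2403 + 23/346))*(-1/4096) = (-11 - 91781/831438)*(-1/4096) = -9237599/831438*(-1/4096) = 9237599/3405570048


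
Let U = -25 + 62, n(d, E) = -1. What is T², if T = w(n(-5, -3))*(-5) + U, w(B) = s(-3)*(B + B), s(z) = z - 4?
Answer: 1089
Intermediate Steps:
s(z) = -4 + z
w(B) = -14*B (w(B) = (-4 - 3)*(B + B) = -14*B)
U = 37
T = -33 (T = -14*(-1)*(-5) + 37 = 14*(-5) + 37 = -70 + 37 = -33)
T² = (-33)² = 1089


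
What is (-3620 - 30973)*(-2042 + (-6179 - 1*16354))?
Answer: 850122975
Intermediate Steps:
(-3620 - 30973)*(-2042 + (-6179 - 1*16354)) = -34593*(-2042 + (-6179 - 16354)) = -34593*(-2042 - 22533) = -34593*(-24575) = 850122975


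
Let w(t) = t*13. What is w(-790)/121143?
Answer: -10270/121143 ≈ -0.084776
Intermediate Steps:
w(t) = 13*t
w(-790)/121143 = (13*(-790))/121143 = -10270*1/121143 = -10270/121143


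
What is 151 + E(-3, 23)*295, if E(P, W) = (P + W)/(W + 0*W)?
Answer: 9373/23 ≈ 407.52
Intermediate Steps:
E(P, W) = (P + W)/W (E(P, W) = (P + W)/(W + 0) = (P + W)/W)
151 + E(-3, 23)*295 = 151 + ((-3 + 23)/23)*295 = 151 + ((1/23)*20)*295 = 151 + (20/23)*295 = 151 + 5900/23 = 9373/23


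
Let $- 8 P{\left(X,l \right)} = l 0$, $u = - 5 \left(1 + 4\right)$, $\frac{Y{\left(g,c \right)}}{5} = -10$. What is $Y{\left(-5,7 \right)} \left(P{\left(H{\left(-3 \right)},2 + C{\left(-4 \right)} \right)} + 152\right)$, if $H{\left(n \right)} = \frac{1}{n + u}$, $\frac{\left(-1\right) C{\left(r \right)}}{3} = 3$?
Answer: $-7600$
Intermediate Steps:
$Y{\left(g,c \right)} = -50$ ($Y{\left(g,c \right)} = 5 \left(-10\right) = -50$)
$C{\left(r \right)} = -9$ ($C{\left(r \right)} = \left(-3\right) 3 = -9$)
$u = -25$ ($u = \left(-5\right) 5 = -25$)
$H{\left(n \right)} = \frac{1}{-25 + n}$ ($H{\left(n \right)} = \frac{1}{n - 25} = \frac{1}{-25 + n}$)
$P{\left(X,l \right)} = 0$ ($P{\left(X,l \right)} = - \frac{l 0}{8} = \left(- \frac{1}{8}\right) 0 = 0$)
$Y{\left(-5,7 \right)} \left(P{\left(H{\left(-3 \right)},2 + C{\left(-4 \right)} \right)} + 152\right) = - 50 \left(0 + 152\right) = \left(-50\right) 152 = -7600$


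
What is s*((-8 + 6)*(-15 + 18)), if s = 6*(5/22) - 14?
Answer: 834/11 ≈ 75.818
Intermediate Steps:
s = -139/11 (s = 6*(5*(1/22)) - 14 = 6*(5/22) - 14 = 15/11 - 14 = -139/11 ≈ -12.636)
s*((-8 + 6)*(-15 + 18)) = -139*(-8 + 6)*(-15 + 18)/11 = -(-278)*3/11 = -139/11*(-6) = 834/11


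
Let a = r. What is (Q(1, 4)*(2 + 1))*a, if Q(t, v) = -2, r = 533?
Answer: -3198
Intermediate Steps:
a = 533
(Q(1, 4)*(2 + 1))*a = -2*(2 + 1)*533 = -2*3*533 = -6*533 = -3198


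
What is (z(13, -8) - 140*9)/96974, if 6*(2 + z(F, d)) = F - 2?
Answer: -7561/581844 ≈ -0.012995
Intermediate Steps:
z(F, d) = -7/3 + F/6 (z(F, d) = -2 + (F - 2)/6 = -2 + (-2 + F)/6 = -2 + (-⅓ + F/6) = -7/3 + F/6)
(z(13, -8) - 140*9)/96974 = ((-7/3 + (⅙)*13) - 140*9)/96974 = ((-7/3 + 13/6) - 1260)*(1/96974) = (-⅙ - 1260)*(1/96974) = -7561/6*1/96974 = -7561/581844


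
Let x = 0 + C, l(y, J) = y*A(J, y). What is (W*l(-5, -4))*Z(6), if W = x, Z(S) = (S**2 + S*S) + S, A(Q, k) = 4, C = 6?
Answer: -9360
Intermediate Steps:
l(y, J) = 4*y (l(y, J) = y*4 = 4*y)
x = 6 (x = 0 + 6 = 6)
Z(S) = S + 2*S**2 (Z(S) = (S**2 + S**2) + S = 2*S**2 + S = S + 2*S**2)
W = 6
(W*l(-5, -4))*Z(6) = (6*(4*(-5)))*(6*(1 + 2*6)) = (6*(-20))*(6*(1 + 12)) = -720*13 = -120*78 = -9360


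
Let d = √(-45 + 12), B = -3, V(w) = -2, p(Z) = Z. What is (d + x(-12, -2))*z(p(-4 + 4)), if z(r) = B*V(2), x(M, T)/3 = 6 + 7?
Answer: 234 + 6*I*√33 ≈ 234.0 + 34.467*I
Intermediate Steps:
x(M, T) = 39 (x(M, T) = 3*(6 + 7) = 3*13 = 39)
z(r) = 6 (z(r) = -3*(-2) = 6)
d = I*√33 (d = √(-33) = I*√33 ≈ 5.7446*I)
(d + x(-12, -2))*z(p(-4 + 4)) = (I*√33 + 39)*6 = (39 + I*√33)*6 = 234 + 6*I*√33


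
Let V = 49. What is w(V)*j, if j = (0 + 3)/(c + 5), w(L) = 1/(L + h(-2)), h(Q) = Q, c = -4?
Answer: 3/47 ≈ 0.063830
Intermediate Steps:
w(L) = 1/(-2 + L) (w(L) = 1/(L - 2) = 1/(-2 + L))
j = 3 (j = (0 + 3)/(-4 + 5) = 3/1 = 3*1 = 3)
w(V)*j = 3/(-2 + 49) = 3/47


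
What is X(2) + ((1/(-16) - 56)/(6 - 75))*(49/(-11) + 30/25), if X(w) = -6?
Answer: -7607/880 ≈ -8.6443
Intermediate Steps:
X(2) + ((1/(-16) - 56)/(6 - 75))*(49/(-11) + 30/25) = -6 + ((1/(-16) - 56)/(6 - 75))*(49/(-11) + 30/25) = -6 + ((-1/16 - 56)/(-69))*(49*(-1/11) + 30*(1/25)) = -6 + (-897/16*(-1/69))*(-49/11 + 6/5) = -6 + (13/16)*(-179/55) = -6 - 2327/880 = -7607/880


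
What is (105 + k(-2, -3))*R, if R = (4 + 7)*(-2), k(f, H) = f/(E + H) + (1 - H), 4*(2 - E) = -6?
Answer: -2310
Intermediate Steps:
E = 7/2 (E = 2 - ¼*(-6) = 2 + 3/2 = 7/2 ≈ 3.5000)
k(f, H) = 1 - H + f/(7/2 + H) (k(f, H) = f/(7/2 + H) + (1 - H) = 1 - H + f/(7/2 + H))
R = -22 (R = 11*(-2) = -22)
(105 + k(-2, -3))*R = (105 + (7 - 5*(-3) - 2*(-3)² + 2*(-2))/(7 + 2*(-3)))*(-22) = (105 + (7 + 15 - 2*9 - 4)/(7 - 6))*(-22) = (105 + (7 + 15 - 18 - 4)/1)*(-22) = (105 + 1*0)*(-22) = (105 + 0)*(-22) = 105*(-22) = -2310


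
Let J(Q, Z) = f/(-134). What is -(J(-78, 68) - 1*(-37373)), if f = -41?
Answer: -5008023/134 ≈ -37373.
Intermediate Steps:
J(Q, Z) = 41/134 (J(Q, Z) = -41/(-134) = -41*(-1/134) = 41/134)
-(J(-78, 68) - 1*(-37373)) = -(41/134 - 1*(-37373)) = -(41/134 + 37373) = -1*5008023/134 = -5008023/134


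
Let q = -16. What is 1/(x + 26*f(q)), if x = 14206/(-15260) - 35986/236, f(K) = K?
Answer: -225085/128166546 ≈ -0.0017562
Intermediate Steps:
x = -34531186/225085 (x = 14206*(-1/15260) - 35986*1/236 = -7103/7630 - 17993/118 = -34531186/225085 ≈ -153.41)
1/(x + 26*f(q)) = 1/(-34531186/225085 + 26*(-16)) = 1/(-34531186/225085 - 416) = 1/(-128166546/225085) = -225085/128166546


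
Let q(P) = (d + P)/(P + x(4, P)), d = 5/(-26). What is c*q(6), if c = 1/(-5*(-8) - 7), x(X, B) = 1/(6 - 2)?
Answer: 302/10725 ≈ 0.028159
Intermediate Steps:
d = -5/26 (d = 5*(-1/26) = -5/26 ≈ -0.19231)
x(X, B) = 1/4
c = 1/33 (c = 1/(40 - 7) = 1/33 ≈ 0.030303)
q(P) = (-5/26 + P)/(1/4 + P) (q(P) = (-5/26 + P)/(P + 1/4) = (-5/26 + P)/(1/4 + P))
c*q(6) = (2*(-5 + 26*6)/(13*(1 + 4*6)))/33 = (2*(-5 + 156)/(13*(1 + 24)))/33 = ((2/13)*151/25)/33 = ((2/13)*(1/25)*151)/33 = (1/33)*(302/325) = 302/10725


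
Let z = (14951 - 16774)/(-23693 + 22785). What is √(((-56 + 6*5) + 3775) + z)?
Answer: 3*√85904745/454 ≈ 61.245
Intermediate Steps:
z = 1823/908 (z = -1823/(-908) = -1823*(-1/908) = 1823/908 ≈ 2.0077)
√(((-56 + 6*5) + 3775) + z) = √(((-56 + 6*5) + 3775) + 1823/908) = √(((-56 + 30) + 3775) + 1823/908) = √((-26 + 3775) + 1823/908) = √(3749 + 1823/908) = √(3405915/908) = 3*√85904745/454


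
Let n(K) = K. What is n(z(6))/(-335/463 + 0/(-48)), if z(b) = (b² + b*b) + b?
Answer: -36114/335 ≈ -107.80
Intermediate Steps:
z(b) = b + 2*b² (z(b) = (b² + b²) + b = 2*b² + b = b + 2*b²)
n(z(6))/(-335/463 + 0/(-48)) = (6*(1 + 2*6))/(-335/463 + 0/(-48)) = (6*(1 + 12))/(-335*1/463 + 0*(-1/48)) = (6*13)/(-335/463 + 0) = 78/(-335/463) = 78*(-463/335) = -36114/335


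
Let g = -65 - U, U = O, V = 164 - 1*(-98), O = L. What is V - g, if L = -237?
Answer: 90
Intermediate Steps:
O = -237
V = 262 (V = 164 + 98 = 262)
U = -237
g = 172 (g = -65 - 1*(-237) = -65 + 237 = 172)
V - g = 262 - 1*172 = 262 - 172 = 90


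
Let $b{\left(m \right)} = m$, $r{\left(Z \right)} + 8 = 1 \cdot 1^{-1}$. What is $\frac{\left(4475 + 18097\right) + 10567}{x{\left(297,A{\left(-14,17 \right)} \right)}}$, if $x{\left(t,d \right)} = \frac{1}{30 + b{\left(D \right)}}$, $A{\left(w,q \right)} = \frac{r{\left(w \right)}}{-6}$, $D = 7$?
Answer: $1226143$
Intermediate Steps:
$r{\left(Z \right)} = -7$ ($r{\left(Z \right)} = -8 + 1 \cdot 1^{-1} = -8 + 1 \cdot 1 = -8 + 1 = -7$)
$A{\left(w,q \right)} = \frac{7}{6}$ ($A{\left(w,q \right)} = - \frac{7}{-6} = \left(-7\right) \left(- \frac{1}{6}\right) = \frac{7}{6}$)
$x{\left(t,d \right)} = \frac{1}{37}$ ($x{\left(t,d \right)} = \frac{1}{30 + 7} = \frac{1}{37}$)
$\frac{\left(4475 + 18097\right) + 10567}{x{\left(297,A{\left(-14,17 \right)} \right)}} = \left(\left(4475 + 18097\right) + 10567\right) \frac{1}{\frac{1}{37}} = \left(22572 + 10567\right) 37 = 33139 \cdot 37 = 1226143$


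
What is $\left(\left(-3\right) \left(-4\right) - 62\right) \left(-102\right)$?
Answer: $5100$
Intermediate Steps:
$\left(\left(-3\right) \left(-4\right) - 62\right) \left(-102\right) = \left(12 - 62\right) \left(-102\right) = \left(-50\right) \left(-102\right) = 5100$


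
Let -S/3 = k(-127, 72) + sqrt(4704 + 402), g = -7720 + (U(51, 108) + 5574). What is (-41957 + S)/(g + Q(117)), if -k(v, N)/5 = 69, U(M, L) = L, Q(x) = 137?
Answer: 40922/1901 + 3*sqrt(5106)/1901 ≈ 21.639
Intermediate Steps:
k(v, N) = -345 (k(v, N) = -5*69 = -345)
g = -2038 (g = -7720 + (108 + 5574) = -7720 + 5682 = -2038)
S = 1035 - 3*sqrt(5106) (S = -3*(-345 + sqrt(4704 + 402)) = -3*(-345 + sqrt(5106)) = 1035 - 3*sqrt(5106) ≈ 820.63)
(-41957 + S)/(g + Q(117)) = (-41957 + (1035 - 3*sqrt(5106)))/(-2038 + 137) = (-40922 - 3*sqrt(5106))/(-1901) = (-40922 - 3*sqrt(5106))*(-1/1901) = 40922/1901 + 3*sqrt(5106)/1901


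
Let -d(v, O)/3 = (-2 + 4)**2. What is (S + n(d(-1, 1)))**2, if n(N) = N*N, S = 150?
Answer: 86436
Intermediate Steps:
d(v, O) = -12 (d(v, O) = -3*(-2 + 4)**2 = -3*2**2 = -3*4 = -12)
n(N) = N**2
(S + n(d(-1, 1)))**2 = (150 + (-12)**2)**2 = (150 + 144)**2 = 294**2 = 86436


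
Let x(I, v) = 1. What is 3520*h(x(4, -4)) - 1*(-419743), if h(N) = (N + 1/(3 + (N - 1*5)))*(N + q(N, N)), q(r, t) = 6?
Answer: 419743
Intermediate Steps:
h(N) = (6 + N)*(N + 1/(-2 + N)) (h(N) = (N + 1/(3 + (N - 1*5)))*(N + 6) = (N + 1/(3 + (N - 5)))*(6 + N) = (N + 1/(3 + (-5 + N)))*(6 + N) = (N + 1/(-2 + N))*(6 + N) = (6 + N)*(N + 1/(-2 + N)))
3520*h(x(4, -4)) - 1*(-419743) = 3520*((6 + 1**3 - 11*1 + 4*1**2)/(-2 + 1)) - 1*(-419743) = 3520*((6 + 1 - 11 + 4*1)/(-1)) + 419743 = 3520*(-(6 + 1 - 11 + 4)) + 419743 = 3520*(-1*0) + 419743 = 3520*0 + 419743 = 0 + 419743 = 419743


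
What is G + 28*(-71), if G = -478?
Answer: -2466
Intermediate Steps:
G + 28*(-71) = -478 + 28*(-71) = -478 - 1988 = -2466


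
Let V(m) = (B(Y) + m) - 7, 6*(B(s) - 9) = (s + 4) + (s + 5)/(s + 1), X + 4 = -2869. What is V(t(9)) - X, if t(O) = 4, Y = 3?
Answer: 5761/2 ≈ 2880.5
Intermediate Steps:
X = -2873 (X = -4 - 2869 = -2873)
B(s) = 29/3 + s/6 + (5 + s)/(6*(1 + s)) (B(s) = 9 + ((s + 4) + (s + 5)/(s + 1))/6 = 9 + ((4 + s) + (5 + s)/(1 + s))/6 = 9 + (4 + s + (5 + s)/(1 + s))/6 = 9 + (⅔ + s/6 + (5 + s)/(6*(1 + s))) = 29/3 + s/6 + (5 + s)/(6*(1 + s)))
V(m) = 7/2 + m (V(m) = ((63 + 3² + 60*3)/(6*(1 + 3)) + m) - 7 = ((⅙)*(63 + 9 + 180)/4 + m) - 7 = ((⅙)*(¼)*252 + m) - 7 = (21/2 + m) - 7 = 7/2 + m)
V(t(9)) - X = (7/2 + 4) - 1*(-2873) = 15/2 + 2873 = 5761/2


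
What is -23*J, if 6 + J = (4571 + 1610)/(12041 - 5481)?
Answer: 763117/6560 ≈ 116.33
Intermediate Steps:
J = -33179/6560 (J = -6 + (4571 + 1610)/(12041 - 5481) = -6 + 6181/6560 = -33179/6560 ≈ -5.0578)
-23*J = -23*(-33179/6560) = 763117/6560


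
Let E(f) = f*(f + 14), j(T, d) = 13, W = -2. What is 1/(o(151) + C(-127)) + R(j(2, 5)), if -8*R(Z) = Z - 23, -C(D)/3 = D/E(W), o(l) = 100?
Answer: 3397/2692 ≈ 1.2619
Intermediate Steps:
E(f) = f*(14 + f)
C(D) = D/8 (C(D) = -3*D/((-2*(14 - 2))) = -3*D/((-2*12)) = -3*D/(-24) = -3*D*(-1)/24 = -(-1)*D/8 = D/8)
R(Z) = 23/8 - Z/8 (R(Z) = -(Z - 23)/8 = -(-23 + Z)/8 = 23/8 - Z/8)
1/(o(151) + C(-127)) + R(j(2, 5)) = 1/(100 + (⅛)*(-127)) + (23/8 - ⅛*13) = 1/(100 - 127/8) + (23/8 - 13/8) = 1/(673/8) + 5/4 = 8/673 + 5/4 = 3397/2692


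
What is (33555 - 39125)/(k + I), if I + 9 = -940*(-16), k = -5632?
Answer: -5570/9399 ≈ -0.59262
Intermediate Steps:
I = 15031 (I = -9 - 940*(-16) = -9 + 15040 = 15031)
(33555 - 39125)/(k + I) = (33555 - 39125)/(-5632 + 15031) = -5570/9399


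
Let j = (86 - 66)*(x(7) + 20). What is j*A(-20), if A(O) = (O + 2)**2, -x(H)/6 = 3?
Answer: 12960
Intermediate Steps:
x(H) = -18 (x(H) = -6*3 = -18)
A(O) = (2 + O)**2
j = 40 (j = (86 - 66)*(-18 + 20) = 20*2 = 40)
j*A(-20) = 40*(2 - 20)**2 = 40*(-18)**2 = 40*324 = 12960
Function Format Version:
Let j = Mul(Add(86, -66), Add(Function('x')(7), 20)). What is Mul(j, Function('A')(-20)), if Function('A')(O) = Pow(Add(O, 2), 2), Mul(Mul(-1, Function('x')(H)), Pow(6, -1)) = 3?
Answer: 12960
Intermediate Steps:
Function('x')(H) = -18 (Function('x')(H) = Mul(-6, 3) = -18)
Function('A')(O) = Pow(Add(2, O), 2)
j = 40 (j = Mul(Add(86, -66), Add(-18, 20)) = Mul(20, 2) = 40)
Mul(j, Function('A')(-20)) = Mul(40, Pow(Add(2, -20), 2)) = Mul(40, Pow(-18, 2)) = Mul(40, 324) = 12960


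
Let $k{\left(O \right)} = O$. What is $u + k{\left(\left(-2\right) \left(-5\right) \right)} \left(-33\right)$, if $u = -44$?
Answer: $-374$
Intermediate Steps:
$u + k{\left(\left(-2\right) \left(-5\right) \right)} \left(-33\right) = -44 + \left(-2\right) \left(-5\right) \left(-33\right) = -44 + 10 \left(-33\right) = -44 - 330 = -374$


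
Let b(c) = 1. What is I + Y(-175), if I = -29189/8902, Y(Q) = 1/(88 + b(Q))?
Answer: -2588919/792278 ≈ -3.2677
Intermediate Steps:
Y(Q) = 1/89 (Y(Q) = 1/(88 + 1) = 1/89)
I = -29189/8902 (I = -29189*1/8902 = -29189/8902 ≈ -3.2789)
I + Y(-175) = -29189/8902 + 1/89 = -2588919/792278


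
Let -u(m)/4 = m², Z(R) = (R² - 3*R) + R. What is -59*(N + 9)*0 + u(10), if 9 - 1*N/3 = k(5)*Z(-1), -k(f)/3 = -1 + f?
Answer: -400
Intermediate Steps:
Z(R) = R² - 2*R
k(f) = 3 - 3*f (k(f) = -3*(-1 + f) = 3 - 3*f)
N = 135 (N = 27 - 3*(3 - 3*5)*(-(-2 - 1)) = 27 - 3*(3 - 15)*(-1*(-3)) = 27 - (-36)*3 = 27 - 3*(-36) = 27 + 108 = 135)
u(m) = -4*m²
-59*(N + 9)*0 + u(10) = -59*(135 + 9)*0 - 4*10² = -8496*0 - 4*100 = -59*0 - 400 = 0 - 400 = -400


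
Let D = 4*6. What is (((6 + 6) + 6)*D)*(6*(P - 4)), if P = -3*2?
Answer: -25920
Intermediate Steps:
D = 24
P = -6
(((6 + 6) + 6)*D)*(6*(P - 4)) = (((6 + 6) + 6)*24)*(6*(-6 - 4)) = ((12 + 6)*24)*(6*(-10)) = (18*24)*(-60) = 432*(-60) = -25920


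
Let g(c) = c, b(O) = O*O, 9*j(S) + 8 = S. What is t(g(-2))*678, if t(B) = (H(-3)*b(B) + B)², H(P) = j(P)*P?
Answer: 326344/3 ≈ 1.0878e+5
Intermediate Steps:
j(S) = -8/9 + S/9
H(P) = P*(-8/9 + P/9) (H(P) = (-8/9 + P/9)*P = P*(-8/9 + P/9))
b(O) = O²
t(B) = (B + 11*B²/3)² (t(B) = (((⅑)*(-3)*(-8 - 3))*B² + B)² = (((⅑)*(-3)*(-11))*B² + B)² = (11*B²/3 + B)² = (B + 11*B²/3)²)
t(g(-2))*678 = ((⅑)*(-2)²*(3 + 11*(-2))²)*678 = ((⅑)*4*(3 - 22)²)*678 = ((⅑)*4*(-19)²)*678 = ((⅑)*4*361)*678 = (1444/9)*678 = 326344/3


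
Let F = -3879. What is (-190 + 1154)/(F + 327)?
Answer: -241/888 ≈ -0.27140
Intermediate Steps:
(-190 + 1154)/(F + 327) = (-190 + 1154)/(-3879 + 327) = 964/(-3552) = 964*(-1/3552) = -241/888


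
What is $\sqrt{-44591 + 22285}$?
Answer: $i \sqrt{22306} \approx 149.35 i$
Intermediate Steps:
$\sqrt{-44591 + 22285} = \sqrt{-22306} = i \sqrt{22306}$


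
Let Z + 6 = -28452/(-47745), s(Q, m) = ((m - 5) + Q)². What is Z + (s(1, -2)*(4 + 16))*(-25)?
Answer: -286556006/15915 ≈ -18005.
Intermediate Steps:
s(Q, m) = (-5 + Q + m)² (s(Q, m) = ((-5 + m) + Q)² = (-5 + Q + m)²)
Z = -86006/15915 (Z = -6 - 28452/(-47745) = -6 - 28452*(-1/47745) = -6 + 9484/15915 = -86006/15915 ≈ -5.4041)
Z + (s(1, -2)*(4 + 16))*(-25) = -86006/15915 + ((-5 + 1 - 2)²*(4 + 16))*(-25) = -86006/15915 + ((-6)²*20)*(-25) = -86006/15915 + (36*20)*(-25) = -86006/15915 + 720*(-25) = -86006/15915 - 18000 = -286556006/15915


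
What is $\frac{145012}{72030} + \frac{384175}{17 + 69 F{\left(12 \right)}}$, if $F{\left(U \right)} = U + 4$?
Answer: $\frac{1988191693}{5767545} \approx 344.72$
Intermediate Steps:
$F{\left(U \right)} = 4 + U$
$\frac{145012}{72030} + \frac{384175}{17 + 69 F{\left(12 \right)}} = \frac{145012}{72030} + \frac{384175}{17 + 69 \left(4 + 12\right)} = 145012 \cdot \frac{1}{72030} + \frac{384175}{17 + 69 \cdot 16} = \frac{10358}{5145} + \frac{384175}{17 + 1104} = \frac{10358}{5145} + \frac{384175}{1121} = \frac{1988191693}{5767545}$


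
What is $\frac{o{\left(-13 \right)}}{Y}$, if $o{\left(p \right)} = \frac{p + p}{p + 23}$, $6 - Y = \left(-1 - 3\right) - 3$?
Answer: $- \frac{1}{5} \approx -0.2$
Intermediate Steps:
$Y = 13$ ($Y = 6 - \left(\left(-1 - 3\right) - 3\right) = 6 - \left(-4 - 3\right) = 6 - -7 = 6 + 7 = 13$)
$o{\left(p \right)} = \frac{2 p}{23 + p}$
$\frac{o{\left(-13 \right)}}{Y} = \frac{2 \left(-13\right) \frac{1}{23 - 13}}{13} = 2 \left(-13\right) \frac{1}{10} \cdot \frac{1}{13} = \left(- \frac{13}{5}\right) \frac{1}{13} = - \frac{1}{5}$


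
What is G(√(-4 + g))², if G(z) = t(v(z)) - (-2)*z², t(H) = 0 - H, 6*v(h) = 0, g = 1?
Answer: 36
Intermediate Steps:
v(h) = 0 (v(h) = (⅙)*0 = 0)
t(H) = -H
G(z) = 2*z² (G(z) = -1*0 - (-2)*z² = 0 + 2*z² = 2*z²)
G(√(-4 + g))² = (2*(√(-4 + 1))²)² = (2*(√(-3))²)² = (2*(I*√3)²)² = (2*(-3))² = (-6)² = 36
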